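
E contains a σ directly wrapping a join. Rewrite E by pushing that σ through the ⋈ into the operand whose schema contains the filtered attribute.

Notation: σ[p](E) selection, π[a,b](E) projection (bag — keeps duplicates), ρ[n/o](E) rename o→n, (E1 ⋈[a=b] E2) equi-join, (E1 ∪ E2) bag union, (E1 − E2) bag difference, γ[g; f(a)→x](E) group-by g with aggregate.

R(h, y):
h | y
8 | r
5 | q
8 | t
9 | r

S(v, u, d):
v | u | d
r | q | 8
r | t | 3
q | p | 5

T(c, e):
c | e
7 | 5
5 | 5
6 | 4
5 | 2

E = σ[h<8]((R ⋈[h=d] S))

σ filters on h, owned by the left side.
E' = (σ[h<8](R) ⋈[h=d] S)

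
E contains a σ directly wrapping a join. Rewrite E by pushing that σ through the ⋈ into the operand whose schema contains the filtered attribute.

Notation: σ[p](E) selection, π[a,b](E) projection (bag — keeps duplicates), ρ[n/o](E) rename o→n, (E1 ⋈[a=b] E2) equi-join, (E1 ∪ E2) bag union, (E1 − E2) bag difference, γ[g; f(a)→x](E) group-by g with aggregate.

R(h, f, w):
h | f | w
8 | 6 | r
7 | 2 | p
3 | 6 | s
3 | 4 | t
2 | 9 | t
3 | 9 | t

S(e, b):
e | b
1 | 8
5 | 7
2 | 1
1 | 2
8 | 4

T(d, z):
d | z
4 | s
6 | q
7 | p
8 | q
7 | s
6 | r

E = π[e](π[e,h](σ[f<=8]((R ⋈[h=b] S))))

σ filters on f, owned by the left side.
E' = π[e](π[e,h]((σ[f<=8](R) ⋈[h=b] S)))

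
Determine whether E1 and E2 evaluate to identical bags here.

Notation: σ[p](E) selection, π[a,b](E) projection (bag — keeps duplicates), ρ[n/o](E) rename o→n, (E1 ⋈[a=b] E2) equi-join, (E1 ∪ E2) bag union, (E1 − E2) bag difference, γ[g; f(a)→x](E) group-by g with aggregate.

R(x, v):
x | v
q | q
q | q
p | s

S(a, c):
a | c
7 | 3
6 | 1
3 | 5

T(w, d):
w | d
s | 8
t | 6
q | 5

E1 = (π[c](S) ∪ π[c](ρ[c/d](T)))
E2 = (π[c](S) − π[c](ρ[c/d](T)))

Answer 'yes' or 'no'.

E1 stepwise |·|:
  S → 3
  π[c](S) → 3
  T → 3
  ρ[c/d](T) → 3
  π[c](ρ[c/d](T)) → 3
  (π[c](S) ∪ π[c](ρ[c/d](T))) → 6
E2 stepwise |·|:
  S → 3
  π[c](S) → 3
  T → 3
  ρ[c/d](T) → 3
  π[c](ρ[c/d](T)) → 3
  (π[c](S) − π[c](ρ[c/d](T))) → 2

E1 result:
c
1
3
5
5
6
8
E2 result:
c
1
3
Witness: (6,) appears 1× in E1 but 0× in E2.

no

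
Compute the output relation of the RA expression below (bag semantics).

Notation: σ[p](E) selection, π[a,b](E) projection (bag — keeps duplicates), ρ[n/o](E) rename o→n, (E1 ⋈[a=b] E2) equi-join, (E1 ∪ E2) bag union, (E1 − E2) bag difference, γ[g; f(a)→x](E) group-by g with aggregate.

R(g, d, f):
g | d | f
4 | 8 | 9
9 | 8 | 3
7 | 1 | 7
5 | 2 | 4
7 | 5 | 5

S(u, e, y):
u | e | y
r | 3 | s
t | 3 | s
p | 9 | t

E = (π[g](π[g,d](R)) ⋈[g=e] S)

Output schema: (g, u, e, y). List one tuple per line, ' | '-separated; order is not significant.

Per-node cardinality:
  R → 5
  π[g,d](R) → 5
  π[g](π[g,d](R)) → 5
  S → 3
  (π[g](π[g,d](R)) ⋈[g=e] S) → 1

== RESULT ==
g | u | e | y
9 | p | 9 | t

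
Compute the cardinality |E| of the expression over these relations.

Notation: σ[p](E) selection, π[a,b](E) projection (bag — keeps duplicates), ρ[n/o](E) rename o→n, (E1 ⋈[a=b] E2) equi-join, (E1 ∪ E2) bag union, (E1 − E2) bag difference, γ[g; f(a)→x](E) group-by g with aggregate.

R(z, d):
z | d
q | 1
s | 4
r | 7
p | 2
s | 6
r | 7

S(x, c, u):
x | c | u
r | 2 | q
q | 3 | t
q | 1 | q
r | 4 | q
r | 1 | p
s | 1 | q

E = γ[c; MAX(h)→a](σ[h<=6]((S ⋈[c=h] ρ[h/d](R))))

Subexpression sizes:
  S → 6
  R → 6
  ρ[h/d](R) → 6
  (S ⋈[c=h] ρ[h/d](R)) → 5
  σ[h<=6]((S ⋈[c=h] ρ[h/d](R))) → 5
  γ[c; MAX(h)→a](σ[h<=6]((S ⋈[c=h] ρ[h/d](R)))) → 3

|E| = 3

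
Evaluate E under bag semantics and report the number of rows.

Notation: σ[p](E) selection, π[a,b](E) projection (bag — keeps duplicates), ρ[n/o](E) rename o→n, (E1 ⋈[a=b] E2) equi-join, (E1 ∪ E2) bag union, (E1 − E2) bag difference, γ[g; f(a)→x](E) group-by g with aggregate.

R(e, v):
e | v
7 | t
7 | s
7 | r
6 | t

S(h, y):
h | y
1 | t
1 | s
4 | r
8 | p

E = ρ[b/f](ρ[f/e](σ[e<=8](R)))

Subexpression sizes:
  R → 4
  σ[e<=8](R) → 4
  ρ[f/e](σ[e<=8](R)) → 4
  ρ[b/f](ρ[f/e](σ[e<=8](R))) → 4

|E| = 4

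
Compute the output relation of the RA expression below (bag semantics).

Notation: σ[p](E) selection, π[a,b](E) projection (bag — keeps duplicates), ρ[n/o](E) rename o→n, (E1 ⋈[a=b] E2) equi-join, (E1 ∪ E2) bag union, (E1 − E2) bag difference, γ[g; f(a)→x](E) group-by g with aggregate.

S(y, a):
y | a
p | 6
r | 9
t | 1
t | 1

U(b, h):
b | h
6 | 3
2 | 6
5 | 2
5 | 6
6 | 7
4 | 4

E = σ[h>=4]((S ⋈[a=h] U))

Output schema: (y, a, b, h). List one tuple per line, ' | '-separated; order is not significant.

Row counts bottom-up:
  S → 4
  U → 6
  (S ⋈[a=h] U) → 2
  σ[h>=4]((S ⋈[a=h] U)) → 2

== RESULT ==
y | a | b | h
p | 6 | 2 | 6
p | 6 | 5 | 6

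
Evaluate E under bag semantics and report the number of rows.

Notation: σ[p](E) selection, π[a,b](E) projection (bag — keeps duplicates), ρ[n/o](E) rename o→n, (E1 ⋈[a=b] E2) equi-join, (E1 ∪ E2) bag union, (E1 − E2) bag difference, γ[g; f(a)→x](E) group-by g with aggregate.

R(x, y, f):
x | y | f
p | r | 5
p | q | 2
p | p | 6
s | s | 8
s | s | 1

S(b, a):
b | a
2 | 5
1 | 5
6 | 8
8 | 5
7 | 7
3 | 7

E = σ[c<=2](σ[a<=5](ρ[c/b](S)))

Row counts bottom-up:
  S → 6
  ρ[c/b](S) → 6
  σ[a<=5](ρ[c/b](S)) → 3
  σ[c<=2](σ[a<=5](ρ[c/b](S))) → 2

|E| = 2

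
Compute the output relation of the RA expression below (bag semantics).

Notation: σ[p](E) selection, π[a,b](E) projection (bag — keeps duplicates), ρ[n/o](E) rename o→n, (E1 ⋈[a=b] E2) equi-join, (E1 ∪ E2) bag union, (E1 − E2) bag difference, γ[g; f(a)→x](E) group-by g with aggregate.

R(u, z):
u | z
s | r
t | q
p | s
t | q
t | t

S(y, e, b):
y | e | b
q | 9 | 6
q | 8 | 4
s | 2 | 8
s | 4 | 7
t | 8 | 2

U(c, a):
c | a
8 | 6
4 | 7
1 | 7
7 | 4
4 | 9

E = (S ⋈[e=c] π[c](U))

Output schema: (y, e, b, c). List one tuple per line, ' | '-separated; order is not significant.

Subexpression sizes:
  S → 5
  U → 5
  π[c](U) → 5
  (S ⋈[e=c] π[c](U)) → 4

== RESULT ==
y | e | b | c
q | 8 | 4 | 8
s | 4 | 7 | 4
s | 4 | 7 | 4
t | 8 | 2 | 8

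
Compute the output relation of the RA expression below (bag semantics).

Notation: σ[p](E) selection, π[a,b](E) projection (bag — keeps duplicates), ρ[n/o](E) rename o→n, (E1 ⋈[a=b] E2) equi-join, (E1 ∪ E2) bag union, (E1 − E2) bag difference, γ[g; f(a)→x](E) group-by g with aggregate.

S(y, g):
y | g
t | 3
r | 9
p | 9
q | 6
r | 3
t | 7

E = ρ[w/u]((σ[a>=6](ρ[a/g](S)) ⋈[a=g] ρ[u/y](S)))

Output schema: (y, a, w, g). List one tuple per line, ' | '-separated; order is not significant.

Per-node cardinality:
  S → 6
  ρ[a/g](S) → 6
  σ[a>=6](ρ[a/g](S)) → 4
  S → 6
  ρ[u/y](S) → 6
  (σ[a>=6](ρ[a/g](S)) ⋈[a=g] ρ[u/y](S)) → 6
  ρ[w/u]((σ[a>=6](ρ[a/g](S)) ⋈[a=g] ρ[u/y](S))) → 6

== RESULT ==
y | a | w | g
p | 9 | p | 9
p | 9 | r | 9
q | 6 | q | 6
r | 9 | p | 9
r | 9 | r | 9
t | 7 | t | 7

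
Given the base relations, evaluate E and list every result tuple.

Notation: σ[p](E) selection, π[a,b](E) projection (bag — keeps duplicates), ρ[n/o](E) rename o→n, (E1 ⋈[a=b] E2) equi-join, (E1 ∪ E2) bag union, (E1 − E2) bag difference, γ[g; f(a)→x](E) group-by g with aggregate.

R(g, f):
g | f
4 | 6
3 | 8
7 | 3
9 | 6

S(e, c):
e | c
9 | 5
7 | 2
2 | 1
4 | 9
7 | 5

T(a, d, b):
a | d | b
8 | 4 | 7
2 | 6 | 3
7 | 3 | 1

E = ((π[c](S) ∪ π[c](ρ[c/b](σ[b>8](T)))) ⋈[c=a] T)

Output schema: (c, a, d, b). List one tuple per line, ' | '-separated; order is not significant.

Row counts bottom-up:
  S → 5
  π[c](S) → 5
  T → 3
  σ[b>8](T) → 0
  ρ[c/b](σ[b>8](T)) → 0
  π[c](ρ[c/b](σ[b>8](T))) → 0
  (π[c](S) ∪ π[c](ρ[c/b](σ[b>8](T)))) → 5
  T → 3
  ((π[c](S) ∪ π[c](ρ[c/b](σ[b>8](T)))) ⋈[c=a] T) → 1

== RESULT ==
c | a | d | b
2 | 2 | 6 | 3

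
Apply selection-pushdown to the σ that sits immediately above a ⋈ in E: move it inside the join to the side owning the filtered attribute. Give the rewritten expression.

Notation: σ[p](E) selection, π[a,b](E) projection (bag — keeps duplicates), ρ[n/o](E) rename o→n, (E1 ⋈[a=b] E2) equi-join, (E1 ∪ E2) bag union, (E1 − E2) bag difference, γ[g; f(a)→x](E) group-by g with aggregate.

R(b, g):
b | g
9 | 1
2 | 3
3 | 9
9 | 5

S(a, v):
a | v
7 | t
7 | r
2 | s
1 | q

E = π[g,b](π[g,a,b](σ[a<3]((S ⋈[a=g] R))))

σ filters on a, owned by the left side.
E' = π[g,b](π[g,a,b]((σ[a<3](S) ⋈[a=g] R)))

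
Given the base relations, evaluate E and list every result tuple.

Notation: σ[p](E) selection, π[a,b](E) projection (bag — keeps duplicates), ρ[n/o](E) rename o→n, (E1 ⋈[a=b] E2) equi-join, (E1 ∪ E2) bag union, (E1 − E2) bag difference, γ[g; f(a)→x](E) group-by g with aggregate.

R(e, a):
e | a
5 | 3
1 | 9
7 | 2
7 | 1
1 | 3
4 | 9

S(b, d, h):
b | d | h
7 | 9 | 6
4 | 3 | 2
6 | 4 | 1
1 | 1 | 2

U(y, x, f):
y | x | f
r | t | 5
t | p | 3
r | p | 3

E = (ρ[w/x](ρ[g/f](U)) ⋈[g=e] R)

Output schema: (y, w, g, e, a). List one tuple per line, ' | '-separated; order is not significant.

Subexpression sizes:
  U → 3
  ρ[g/f](U) → 3
  ρ[w/x](ρ[g/f](U)) → 3
  R → 6
  (ρ[w/x](ρ[g/f](U)) ⋈[g=e] R) → 1

== RESULT ==
y | w | g | e | a
r | t | 5 | 5 | 3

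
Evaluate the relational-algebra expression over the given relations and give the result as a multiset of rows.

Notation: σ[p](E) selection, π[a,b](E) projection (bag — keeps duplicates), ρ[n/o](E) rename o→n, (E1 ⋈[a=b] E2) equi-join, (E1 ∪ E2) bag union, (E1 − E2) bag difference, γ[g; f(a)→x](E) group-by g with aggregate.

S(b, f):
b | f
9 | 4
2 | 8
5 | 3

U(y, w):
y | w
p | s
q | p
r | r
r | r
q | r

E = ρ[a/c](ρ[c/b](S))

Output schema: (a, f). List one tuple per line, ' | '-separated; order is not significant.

Subexpression sizes:
  S → 3
  ρ[c/b](S) → 3
  ρ[a/c](ρ[c/b](S)) → 3

== RESULT ==
a | f
2 | 8
5 | 3
9 | 4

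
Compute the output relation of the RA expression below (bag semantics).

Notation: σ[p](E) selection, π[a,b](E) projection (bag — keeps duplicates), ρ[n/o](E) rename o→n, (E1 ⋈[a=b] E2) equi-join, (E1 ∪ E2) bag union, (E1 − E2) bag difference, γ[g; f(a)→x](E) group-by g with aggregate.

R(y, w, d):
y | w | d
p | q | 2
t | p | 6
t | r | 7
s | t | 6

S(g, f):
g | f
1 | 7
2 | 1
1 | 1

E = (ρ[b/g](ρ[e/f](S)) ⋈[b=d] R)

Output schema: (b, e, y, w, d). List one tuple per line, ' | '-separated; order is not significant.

Row counts bottom-up:
  S → 3
  ρ[e/f](S) → 3
  ρ[b/g](ρ[e/f](S)) → 3
  R → 4
  (ρ[b/g](ρ[e/f](S)) ⋈[b=d] R) → 1

== RESULT ==
b | e | y | w | d
2 | 1 | p | q | 2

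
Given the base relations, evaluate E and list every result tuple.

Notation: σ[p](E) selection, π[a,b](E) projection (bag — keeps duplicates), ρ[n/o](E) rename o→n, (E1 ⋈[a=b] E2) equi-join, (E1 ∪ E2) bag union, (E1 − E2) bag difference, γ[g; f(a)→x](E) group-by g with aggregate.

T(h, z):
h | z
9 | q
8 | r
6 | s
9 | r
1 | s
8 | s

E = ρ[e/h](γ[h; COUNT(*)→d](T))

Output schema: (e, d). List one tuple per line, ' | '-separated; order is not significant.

Per-node cardinality:
  T → 6
  γ[h; COUNT(*)→d](T) → 4
  ρ[e/h](γ[h; COUNT(*)→d](T)) → 4

== RESULT ==
e | d
1 | 1
6 | 1
8 | 2
9 | 2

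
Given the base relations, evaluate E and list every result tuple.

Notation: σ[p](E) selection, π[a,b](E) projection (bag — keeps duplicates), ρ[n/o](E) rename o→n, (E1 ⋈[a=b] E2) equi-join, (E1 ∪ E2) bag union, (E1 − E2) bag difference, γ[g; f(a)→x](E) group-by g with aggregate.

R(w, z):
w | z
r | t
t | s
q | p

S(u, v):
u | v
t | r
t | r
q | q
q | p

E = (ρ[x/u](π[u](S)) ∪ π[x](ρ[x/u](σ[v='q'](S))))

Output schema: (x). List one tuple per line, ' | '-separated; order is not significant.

Subexpression sizes:
  S → 4
  π[u](S) → 4
  ρ[x/u](π[u](S)) → 4
  S → 4
  σ[v='q'](S) → 1
  ρ[x/u](σ[v='q'](S)) → 1
  π[x](ρ[x/u](σ[v='q'](S))) → 1
  (ρ[x/u](π[u](S)) ∪ π[x](ρ[x/u](σ[v='q'](S)))) → 5

== RESULT ==
x
q
q
q
t
t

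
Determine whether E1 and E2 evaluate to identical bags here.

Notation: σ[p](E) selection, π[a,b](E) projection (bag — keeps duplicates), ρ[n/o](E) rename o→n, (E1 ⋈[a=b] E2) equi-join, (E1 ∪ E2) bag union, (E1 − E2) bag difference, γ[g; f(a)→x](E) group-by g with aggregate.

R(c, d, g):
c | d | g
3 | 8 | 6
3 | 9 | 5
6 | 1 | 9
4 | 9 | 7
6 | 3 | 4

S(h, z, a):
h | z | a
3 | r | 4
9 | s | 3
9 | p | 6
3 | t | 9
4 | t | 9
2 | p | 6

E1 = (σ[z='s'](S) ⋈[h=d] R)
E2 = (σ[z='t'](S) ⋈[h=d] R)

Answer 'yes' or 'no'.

E1 subexpression sizes:
  S → 6
  σ[z='s'](S) → 1
  R → 5
  (σ[z='s'](S) ⋈[h=d] R) → 2
E2 subexpression sizes:
  S → 6
  σ[z='t'](S) → 2
  R → 5
  (σ[z='t'](S) ⋈[h=d] R) → 1

E1 result:
h | z | a | c | d | g
9 | s | 3 | 3 | 9 | 5
9 | s | 3 | 4 | 9 | 7
E2 result:
h | z | a | c | d | g
3 | t | 9 | 6 | 3 | 4
Witness: (3, 't', 9, 6, 3, 4) appears 0× in E1 but 1× in E2.

no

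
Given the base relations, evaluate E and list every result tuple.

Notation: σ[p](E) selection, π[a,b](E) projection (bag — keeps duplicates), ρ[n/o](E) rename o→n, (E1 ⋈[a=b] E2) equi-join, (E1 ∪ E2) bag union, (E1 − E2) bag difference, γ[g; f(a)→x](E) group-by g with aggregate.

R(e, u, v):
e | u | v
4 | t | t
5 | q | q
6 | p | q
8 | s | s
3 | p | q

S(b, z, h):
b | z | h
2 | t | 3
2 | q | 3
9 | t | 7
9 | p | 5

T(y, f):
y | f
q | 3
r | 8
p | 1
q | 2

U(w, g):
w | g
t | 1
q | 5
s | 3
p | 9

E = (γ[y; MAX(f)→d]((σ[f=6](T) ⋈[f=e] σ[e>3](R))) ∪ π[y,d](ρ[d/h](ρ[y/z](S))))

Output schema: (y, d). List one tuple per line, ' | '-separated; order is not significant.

Stepwise |·|:
  T → 4
  σ[f=6](T) → 0
  R → 5
  σ[e>3](R) → 4
  (σ[f=6](T) ⋈[f=e] σ[e>3](R)) → 0
  γ[y; MAX(f)→d]((σ[f=6](T) ⋈[f=e] σ[e>3](R))) → 0
  S → 4
  ρ[y/z](S) → 4
  ρ[d/h](ρ[y/z](S)) → 4
  π[y,d](ρ[d/h](ρ[y/z](S))) → 4
  (γ[y; MAX(f)→d]((σ[f=6](T) ⋈[f=e] σ[e>3](R))) ∪ π[y,d](ρ[d/h](ρ[y/z](S)))) → 4

== RESULT ==
y | d
p | 5
q | 3
t | 3
t | 7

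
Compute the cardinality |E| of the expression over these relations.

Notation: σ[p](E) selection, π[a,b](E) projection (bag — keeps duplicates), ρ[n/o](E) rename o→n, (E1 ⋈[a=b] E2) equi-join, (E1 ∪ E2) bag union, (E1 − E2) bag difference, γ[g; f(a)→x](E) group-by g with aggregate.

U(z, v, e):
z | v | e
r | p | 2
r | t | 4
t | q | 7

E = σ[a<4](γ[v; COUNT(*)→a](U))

Subexpression sizes:
  U → 3
  γ[v; COUNT(*)→a](U) → 3
  σ[a<4](γ[v; COUNT(*)→a](U)) → 3

|E| = 3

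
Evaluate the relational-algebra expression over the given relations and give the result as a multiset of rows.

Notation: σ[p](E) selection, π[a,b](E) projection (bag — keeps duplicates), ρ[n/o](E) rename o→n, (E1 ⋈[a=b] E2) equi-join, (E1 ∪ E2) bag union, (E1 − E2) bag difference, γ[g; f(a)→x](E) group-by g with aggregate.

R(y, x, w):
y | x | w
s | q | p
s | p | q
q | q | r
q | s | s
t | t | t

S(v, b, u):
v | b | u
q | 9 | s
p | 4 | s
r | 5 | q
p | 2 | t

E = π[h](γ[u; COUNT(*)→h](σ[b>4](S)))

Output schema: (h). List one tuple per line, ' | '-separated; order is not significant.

Stepwise |·|:
  S → 4
  σ[b>4](S) → 2
  γ[u; COUNT(*)→h](σ[b>4](S)) → 2
  π[h](γ[u; COUNT(*)→h](σ[b>4](S))) → 2

== RESULT ==
h
1
1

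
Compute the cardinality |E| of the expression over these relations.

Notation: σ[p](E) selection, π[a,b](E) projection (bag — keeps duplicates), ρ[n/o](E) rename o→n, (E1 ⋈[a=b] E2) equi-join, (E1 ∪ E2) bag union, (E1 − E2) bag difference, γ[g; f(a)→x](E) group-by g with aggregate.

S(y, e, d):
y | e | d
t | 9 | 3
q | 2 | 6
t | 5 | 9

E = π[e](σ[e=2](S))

Row counts bottom-up:
  S → 3
  σ[e=2](S) → 1
  π[e](σ[e=2](S)) → 1

|E| = 1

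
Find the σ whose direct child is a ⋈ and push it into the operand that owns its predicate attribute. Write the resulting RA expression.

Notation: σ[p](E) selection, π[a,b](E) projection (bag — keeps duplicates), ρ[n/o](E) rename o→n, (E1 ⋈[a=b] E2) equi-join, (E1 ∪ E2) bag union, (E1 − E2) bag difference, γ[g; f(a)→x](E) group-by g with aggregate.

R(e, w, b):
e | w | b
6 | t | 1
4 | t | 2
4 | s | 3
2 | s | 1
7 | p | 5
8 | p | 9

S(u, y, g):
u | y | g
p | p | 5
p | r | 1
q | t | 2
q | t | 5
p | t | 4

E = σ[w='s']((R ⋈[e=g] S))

σ filters on w, owned by the left side.
E' = (σ[w='s'](R) ⋈[e=g] S)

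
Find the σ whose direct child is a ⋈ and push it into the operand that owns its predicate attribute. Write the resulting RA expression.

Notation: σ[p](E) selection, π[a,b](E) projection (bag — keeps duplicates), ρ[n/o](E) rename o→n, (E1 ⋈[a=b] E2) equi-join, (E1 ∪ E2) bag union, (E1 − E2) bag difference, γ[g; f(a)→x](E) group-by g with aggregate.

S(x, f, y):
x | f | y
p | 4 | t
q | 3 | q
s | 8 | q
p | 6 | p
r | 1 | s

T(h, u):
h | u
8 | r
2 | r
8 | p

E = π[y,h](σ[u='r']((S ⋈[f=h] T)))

σ filters on u, owned by the right side.
E' = π[y,h]((S ⋈[f=h] σ[u='r'](T)))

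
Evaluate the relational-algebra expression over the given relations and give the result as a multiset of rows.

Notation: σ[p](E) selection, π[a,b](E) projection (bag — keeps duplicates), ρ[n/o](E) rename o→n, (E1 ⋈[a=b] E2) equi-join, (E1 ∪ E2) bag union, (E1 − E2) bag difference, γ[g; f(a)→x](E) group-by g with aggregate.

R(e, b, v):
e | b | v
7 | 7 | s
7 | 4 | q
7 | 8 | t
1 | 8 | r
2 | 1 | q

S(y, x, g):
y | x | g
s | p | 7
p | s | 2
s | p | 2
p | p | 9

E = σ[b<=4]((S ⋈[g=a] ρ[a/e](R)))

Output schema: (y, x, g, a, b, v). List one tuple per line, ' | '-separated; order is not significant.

Row counts bottom-up:
  S → 4
  R → 5
  ρ[a/e](R) → 5
  (S ⋈[g=a] ρ[a/e](R)) → 5
  σ[b<=4]((S ⋈[g=a] ρ[a/e](R))) → 3

== RESULT ==
y | x | g | a | b | v
p | s | 2 | 2 | 1 | q
s | p | 2 | 2 | 1 | q
s | p | 7 | 7 | 4 | q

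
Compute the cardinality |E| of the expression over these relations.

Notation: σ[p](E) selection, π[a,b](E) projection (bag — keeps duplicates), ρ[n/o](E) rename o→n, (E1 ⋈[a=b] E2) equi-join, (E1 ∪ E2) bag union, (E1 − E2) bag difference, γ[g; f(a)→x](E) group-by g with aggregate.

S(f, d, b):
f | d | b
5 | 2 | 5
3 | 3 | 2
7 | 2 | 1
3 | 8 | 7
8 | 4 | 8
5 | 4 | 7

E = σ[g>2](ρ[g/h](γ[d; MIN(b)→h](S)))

Per-node cardinality:
  S → 6
  γ[d; MIN(b)→h](S) → 4
  ρ[g/h](γ[d; MIN(b)→h](S)) → 4
  σ[g>2](ρ[g/h](γ[d; MIN(b)→h](S))) → 2

|E| = 2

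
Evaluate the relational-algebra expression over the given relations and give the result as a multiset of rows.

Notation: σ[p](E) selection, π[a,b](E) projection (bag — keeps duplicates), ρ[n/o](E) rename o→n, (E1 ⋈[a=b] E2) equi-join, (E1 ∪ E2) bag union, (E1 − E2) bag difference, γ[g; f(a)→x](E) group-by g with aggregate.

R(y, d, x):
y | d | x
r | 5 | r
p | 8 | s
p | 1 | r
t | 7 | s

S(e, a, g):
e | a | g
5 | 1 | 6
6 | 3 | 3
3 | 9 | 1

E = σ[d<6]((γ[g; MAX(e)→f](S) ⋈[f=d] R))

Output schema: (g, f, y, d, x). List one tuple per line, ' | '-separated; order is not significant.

Per-node cardinality:
  S → 3
  γ[g; MAX(e)→f](S) → 3
  R → 4
  (γ[g; MAX(e)→f](S) ⋈[f=d] R) → 1
  σ[d<6]((γ[g; MAX(e)→f](S) ⋈[f=d] R)) → 1

== RESULT ==
g | f | y | d | x
6 | 5 | r | 5 | r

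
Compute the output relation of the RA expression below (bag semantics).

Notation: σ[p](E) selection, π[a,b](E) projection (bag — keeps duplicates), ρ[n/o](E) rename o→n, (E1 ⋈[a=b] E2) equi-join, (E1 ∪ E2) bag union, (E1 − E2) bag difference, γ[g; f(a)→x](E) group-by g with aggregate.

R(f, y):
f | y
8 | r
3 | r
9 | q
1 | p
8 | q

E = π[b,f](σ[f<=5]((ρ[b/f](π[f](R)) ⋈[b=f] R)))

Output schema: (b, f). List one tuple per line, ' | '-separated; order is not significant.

Subexpression sizes:
  R → 5
  π[f](R) → 5
  ρ[b/f](π[f](R)) → 5
  R → 5
  (ρ[b/f](π[f](R)) ⋈[b=f] R) → 7
  σ[f<=5]((ρ[b/f](π[f](R)) ⋈[b=f] R)) → 2
  π[b,f](σ[f<=5]((ρ[b/f](π[f](R)) ⋈[b=f] R))) → 2

== RESULT ==
b | f
1 | 1
3 | 3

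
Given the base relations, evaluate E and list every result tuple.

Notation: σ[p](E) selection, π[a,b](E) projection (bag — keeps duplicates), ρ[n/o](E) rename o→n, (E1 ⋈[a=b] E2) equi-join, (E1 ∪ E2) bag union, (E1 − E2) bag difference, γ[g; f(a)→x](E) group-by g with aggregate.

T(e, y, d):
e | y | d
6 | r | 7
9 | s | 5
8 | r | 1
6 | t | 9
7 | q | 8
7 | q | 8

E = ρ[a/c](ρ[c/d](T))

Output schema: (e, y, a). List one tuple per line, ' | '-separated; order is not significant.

Row counts bottom-up:
  T → 6
  ρ[c/d](T) → 6
  ρ[a/c](ρ[c/d](T)) → 6

== RESULT ==
e | y | a
6 | r | 7
6 | t | 9
7 | q | 8
7 | q | 8
8 | r | 1
9 | s | 5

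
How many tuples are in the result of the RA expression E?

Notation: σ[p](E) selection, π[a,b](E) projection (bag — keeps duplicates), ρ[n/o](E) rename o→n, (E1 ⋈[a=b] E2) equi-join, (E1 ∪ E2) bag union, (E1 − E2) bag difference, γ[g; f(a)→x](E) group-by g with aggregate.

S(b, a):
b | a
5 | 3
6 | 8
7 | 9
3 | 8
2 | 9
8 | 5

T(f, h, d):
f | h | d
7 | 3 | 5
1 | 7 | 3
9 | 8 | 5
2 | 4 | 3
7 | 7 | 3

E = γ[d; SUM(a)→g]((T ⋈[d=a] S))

Per-node cardinality:
  T → 5
  S → 6
  (T ⋈[d=a] S) → 5
  γ[d; SUM(a)→g]((T ⋈[d=a] S)) → 2

|E| = 2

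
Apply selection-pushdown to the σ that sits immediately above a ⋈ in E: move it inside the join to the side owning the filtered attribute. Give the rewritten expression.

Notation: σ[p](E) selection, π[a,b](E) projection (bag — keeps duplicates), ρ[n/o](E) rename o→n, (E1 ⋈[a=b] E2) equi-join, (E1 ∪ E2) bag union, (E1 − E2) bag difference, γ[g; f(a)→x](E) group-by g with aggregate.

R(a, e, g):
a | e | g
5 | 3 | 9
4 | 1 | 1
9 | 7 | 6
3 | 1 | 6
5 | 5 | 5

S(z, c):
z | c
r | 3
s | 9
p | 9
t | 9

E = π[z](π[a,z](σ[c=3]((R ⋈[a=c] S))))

σ filters on c, owned by the right side.
E' = π[z](π[a,z]((R ⋈[a=c] σ[c=3](S))))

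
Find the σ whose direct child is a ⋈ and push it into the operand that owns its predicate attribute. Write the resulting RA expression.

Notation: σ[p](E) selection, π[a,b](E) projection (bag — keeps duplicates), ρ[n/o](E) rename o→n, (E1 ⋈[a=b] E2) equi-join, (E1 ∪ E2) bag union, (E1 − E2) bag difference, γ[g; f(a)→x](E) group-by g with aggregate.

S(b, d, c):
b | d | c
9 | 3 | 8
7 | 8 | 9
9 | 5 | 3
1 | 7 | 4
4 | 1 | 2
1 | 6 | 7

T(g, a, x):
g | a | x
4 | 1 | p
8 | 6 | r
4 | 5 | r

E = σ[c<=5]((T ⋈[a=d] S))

σ filters on c, owned by the right side.
E' = (T ⋈[a=d] σ[c<=5](S))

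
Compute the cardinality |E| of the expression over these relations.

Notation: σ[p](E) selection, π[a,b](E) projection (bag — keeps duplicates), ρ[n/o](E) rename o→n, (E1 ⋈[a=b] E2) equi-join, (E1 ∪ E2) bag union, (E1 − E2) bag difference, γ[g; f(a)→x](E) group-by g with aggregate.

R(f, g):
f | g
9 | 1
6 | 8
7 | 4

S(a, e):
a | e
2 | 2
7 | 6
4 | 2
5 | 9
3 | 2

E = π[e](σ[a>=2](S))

Stepwise |·|:
  S → 5
  σ[a>=2](S) → 5
  π[e](σ[a>=2](S)) → 5

|E| = 5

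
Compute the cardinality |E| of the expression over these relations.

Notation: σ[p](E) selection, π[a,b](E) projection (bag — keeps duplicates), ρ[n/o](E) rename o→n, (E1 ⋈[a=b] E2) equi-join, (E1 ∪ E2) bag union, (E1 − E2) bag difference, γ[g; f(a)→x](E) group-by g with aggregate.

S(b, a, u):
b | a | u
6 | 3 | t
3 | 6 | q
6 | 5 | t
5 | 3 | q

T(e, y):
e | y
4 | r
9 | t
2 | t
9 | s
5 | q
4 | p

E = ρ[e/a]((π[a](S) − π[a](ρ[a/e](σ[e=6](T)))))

Subexpression sizes:
  S → 4
  π[a](S) → 4
  T → 6
  σ[e=6](T) → 0
  ρ[a/e](σ[e=6](T)) → 0
  π[a](ρ[a/e](σ[e=6](T))) → 0
  (π[a](S) − π[a](ρ[a/e](σ[e=6](T)))) → 4
  ρ[e/a]((π[a](S) − π[a](ρ[a/e](σ[e=6](T))))) → 4

|E| = 4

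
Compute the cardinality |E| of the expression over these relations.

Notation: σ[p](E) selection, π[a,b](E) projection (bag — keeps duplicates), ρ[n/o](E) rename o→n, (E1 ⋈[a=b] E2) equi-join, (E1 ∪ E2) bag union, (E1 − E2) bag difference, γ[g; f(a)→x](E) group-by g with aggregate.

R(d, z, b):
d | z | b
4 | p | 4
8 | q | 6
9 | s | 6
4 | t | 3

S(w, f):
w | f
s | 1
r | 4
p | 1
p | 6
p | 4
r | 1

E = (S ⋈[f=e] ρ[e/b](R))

Row counts bottom-up:
  S → 6
  R → 4
  ρ[e/b](R) → 4
  (S ⋈[f=e] ρ[e/b](R)) → 4

|E| = 4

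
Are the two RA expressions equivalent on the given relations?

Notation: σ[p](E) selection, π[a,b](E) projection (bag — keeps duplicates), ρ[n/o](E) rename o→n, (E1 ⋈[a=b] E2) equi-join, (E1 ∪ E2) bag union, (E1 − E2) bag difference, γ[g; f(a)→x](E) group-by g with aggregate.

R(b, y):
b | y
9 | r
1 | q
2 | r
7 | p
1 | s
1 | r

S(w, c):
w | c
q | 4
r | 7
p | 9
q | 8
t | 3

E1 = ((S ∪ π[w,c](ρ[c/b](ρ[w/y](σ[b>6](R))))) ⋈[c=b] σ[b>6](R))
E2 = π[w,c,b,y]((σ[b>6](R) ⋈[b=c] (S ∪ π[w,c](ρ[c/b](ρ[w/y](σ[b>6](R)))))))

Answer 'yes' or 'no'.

E1 subexpression sizes:
  S → 5
  R → 6
  σ[b>6](R) → 2
  ρ[w/y](σ[b>6](R)) → 2
  ρ[c/b](ρ[w/y](σ[b>6](R))) → 2
  π[w,c](ρ[c/b](ρ[w/y](σ[b>6](R)))) → 2
  (S ∪ π[w,c](ρ[c/b](ρ[w/y](σ[b>6](R))))) → 7
  R → 6
  σ[b>6](R) → 2
  ((S ∪ π[w,c](ρ[c/b](ρ[w/y](σ[b>6](R))))) ⋈[c=b] σ[b>6](R)) → 4
E2 subexpression sizes:
  R → 6
  σ[b>6](R) → 2
  S → 5
  R → 6
  σ[b>6](R) → 2
  ρ[w/y](σ[b>6](R)) → 2
  ρ[c/b](ρ[w/y](σ[b>6](R))) → 2
  π[w,c](ρ[c/b](ρ[w/y](σ[b>6](R)))) → 2
  (S ∪ π[w,c](ρ[c/b](ρ[w/y](σ[b>6](R))))) → 7
  (σ[b>6](R) ⋈[b=c] (S ∪ π[w,c](ρ[c/b](ρ[w/y](σ[b>6](R)))))) → 4
  π[w,c,b,y]((σ[b>6](R) ⋈[b=c] (S ∪ π[w,c](ρ[c/b](ρ[w/y](σ[b>6](R))))))) → 4

E1 and E2 produce the same multiset:
w | c | b | y
p | 7 | 7 | p
p | 9 | 9 | r
r | 7 | 7 | p
r | 9 | 9 | r

yes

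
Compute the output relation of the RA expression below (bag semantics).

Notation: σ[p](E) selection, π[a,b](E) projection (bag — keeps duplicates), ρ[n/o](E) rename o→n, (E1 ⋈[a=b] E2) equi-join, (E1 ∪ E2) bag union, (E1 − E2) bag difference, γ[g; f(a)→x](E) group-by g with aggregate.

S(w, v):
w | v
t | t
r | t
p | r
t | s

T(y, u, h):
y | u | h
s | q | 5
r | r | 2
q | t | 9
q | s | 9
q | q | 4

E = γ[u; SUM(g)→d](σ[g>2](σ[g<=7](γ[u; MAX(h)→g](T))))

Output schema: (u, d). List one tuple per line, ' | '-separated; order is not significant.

Stepwise |·|:
  T → 5
  γ[u; MAX(h)→g](T) → 4
  σ[g<=7](γ[u; MAX(h)→g](T)) → 2
  σ[g>2](σ[g<=7](γ[u; MAX(h)→g](T))) → 1
  γ[u; SUM(g)→d](σ[g>2](σ[g<=7](γ[u; MAX(h)→g](T)))) → 1

== RESULT ==
u | d
q | 5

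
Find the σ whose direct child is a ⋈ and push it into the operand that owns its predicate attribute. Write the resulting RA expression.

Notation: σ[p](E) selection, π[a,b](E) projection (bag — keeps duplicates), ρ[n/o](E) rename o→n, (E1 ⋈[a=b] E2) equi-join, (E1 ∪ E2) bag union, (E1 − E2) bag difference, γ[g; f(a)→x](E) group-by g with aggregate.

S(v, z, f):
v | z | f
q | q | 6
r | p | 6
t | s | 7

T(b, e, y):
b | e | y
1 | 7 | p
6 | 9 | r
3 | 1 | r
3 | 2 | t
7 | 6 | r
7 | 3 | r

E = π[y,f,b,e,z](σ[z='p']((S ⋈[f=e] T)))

σ filters on z, owned by the left side.
E' = π[y,f,b,e,z]((σ[z='p'](S) ⋈[f=e] T))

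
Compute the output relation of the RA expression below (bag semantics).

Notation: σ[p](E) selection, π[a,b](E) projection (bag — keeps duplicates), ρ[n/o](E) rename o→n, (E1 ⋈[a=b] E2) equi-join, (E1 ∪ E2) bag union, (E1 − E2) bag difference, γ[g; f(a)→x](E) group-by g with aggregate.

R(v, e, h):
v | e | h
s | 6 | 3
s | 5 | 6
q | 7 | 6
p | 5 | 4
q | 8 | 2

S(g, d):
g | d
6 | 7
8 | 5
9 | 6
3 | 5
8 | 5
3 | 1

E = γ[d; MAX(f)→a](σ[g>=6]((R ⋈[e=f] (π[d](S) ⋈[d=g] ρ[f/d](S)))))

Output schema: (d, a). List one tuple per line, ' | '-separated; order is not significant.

Per-node cardinality:
  R → 5
  S → 6
  π[d](S) → 6
  S → 6
  ρ[f/d](S) → 6
  (π[d](S) ⋈[d=g] ρ[f/d](S)) → 1
  (R ⋈[e=f] (π[d](S) ⋈[d=g] ρ[f/d](S))) → 1
  σ[g>=6]((R ⋈[e=f] (π[d](S) ⋈[d=g] ρ[f/d](S)))) → 1
  γ[d; MAX(f)→a](σ[g>=6]((R ⋈[e=f] (π[d](S) ⋈[d=g] ρ[f/d](S))))) → 1

== RESULT ==
d | a
6 | 7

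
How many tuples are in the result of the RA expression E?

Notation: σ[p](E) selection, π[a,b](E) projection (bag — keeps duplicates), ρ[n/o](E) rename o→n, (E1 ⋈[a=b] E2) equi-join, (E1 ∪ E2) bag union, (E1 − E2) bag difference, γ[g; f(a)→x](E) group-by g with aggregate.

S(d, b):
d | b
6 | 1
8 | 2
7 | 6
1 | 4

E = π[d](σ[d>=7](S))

Subexpression sizes:
  S → 4
  σ[d>=7](S) → 2
  π[d](σ[d>=7](S)) → 2

|E| = 2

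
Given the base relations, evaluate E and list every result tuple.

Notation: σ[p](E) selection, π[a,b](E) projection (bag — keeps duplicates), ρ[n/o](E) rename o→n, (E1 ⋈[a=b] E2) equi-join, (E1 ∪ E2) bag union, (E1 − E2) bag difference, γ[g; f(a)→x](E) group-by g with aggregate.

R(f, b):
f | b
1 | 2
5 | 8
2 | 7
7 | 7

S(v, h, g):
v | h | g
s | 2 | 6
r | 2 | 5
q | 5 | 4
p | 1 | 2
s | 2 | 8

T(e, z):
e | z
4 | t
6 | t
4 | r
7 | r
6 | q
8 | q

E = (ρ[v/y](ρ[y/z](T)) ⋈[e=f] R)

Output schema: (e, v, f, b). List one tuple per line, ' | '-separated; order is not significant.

Stepwise |·|:
  T → 6
  ρ[y/z](T) → 6
  ρ[v/y](ρ[y/z](T)) → 6
  R → 4
  (ρ[v/y](ρ[y/z](T)) ⋈[e=f] R) → 1

== RESULT ==
e | v | f | b
7 | r | 7 | 7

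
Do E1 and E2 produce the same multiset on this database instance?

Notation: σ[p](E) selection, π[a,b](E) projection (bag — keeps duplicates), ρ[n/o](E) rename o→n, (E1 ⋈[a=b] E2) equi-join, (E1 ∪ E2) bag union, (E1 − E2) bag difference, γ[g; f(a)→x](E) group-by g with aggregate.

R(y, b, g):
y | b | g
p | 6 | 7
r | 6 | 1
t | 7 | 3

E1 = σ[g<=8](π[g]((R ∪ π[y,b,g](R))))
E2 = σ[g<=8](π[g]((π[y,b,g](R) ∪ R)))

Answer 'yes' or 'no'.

E1 stepwise |·|:
  R → 3
  R → 3
  π[y,b,g](R) → 3
  (R ∪ π[y,b,g](R)) → 6
  π[g]((R ∪ π[y,b,g](R))) → 6
  σ[g<=8](π[g]((R ∪ π[y,b,g](R)))) → 6
E2 stepwise |·|:
  R → 3
  π[y,b,g](R) → 3
  R → 3
  (π[y,b,g](R) ∪ R) → 6
  π[g]((π[y,b,g](R) ∪ R)) → 6
  σ[g<=8](π[g]((π[y,b,g](R) ∪ R))) → 6

E1 and E2 produce the same multiset:
g
1
1
3
3
7
7

yes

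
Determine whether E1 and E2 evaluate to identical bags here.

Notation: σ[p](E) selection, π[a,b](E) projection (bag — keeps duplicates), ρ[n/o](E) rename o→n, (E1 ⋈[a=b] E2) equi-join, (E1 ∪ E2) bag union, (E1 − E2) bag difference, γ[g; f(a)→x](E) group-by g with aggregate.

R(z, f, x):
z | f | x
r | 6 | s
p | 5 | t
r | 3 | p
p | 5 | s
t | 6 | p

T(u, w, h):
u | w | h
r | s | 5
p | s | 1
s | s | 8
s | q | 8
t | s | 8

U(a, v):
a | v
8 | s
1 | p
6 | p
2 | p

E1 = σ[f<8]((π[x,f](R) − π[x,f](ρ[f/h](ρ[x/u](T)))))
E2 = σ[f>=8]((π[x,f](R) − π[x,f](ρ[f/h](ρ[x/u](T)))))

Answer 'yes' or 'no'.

E1 row counts bottom-up:
  R → 5
  π[x,f](R) → 5
  T → 5
  ρ[x/u](T) → 5
  ρ[f/h](ρ[x/u](T)) → 5
  π[x,f](ρ[f/h](ρ[x/u](T))) → 5
  (π[x,f](R) − π[x,f](ρ[f/h](ρ[x/u](T)))) → 5
  σ[f<8]((π[x,f](R) − π[x,f](ρ[f/h](ρ[x/u](T))))) → 5
E2 row counts bottom-up:
  R → 5
  π[x,f](R) → 5
  T → 5
  ρ[x/u](T) → 5
  ρ[f/h](ρ[x/u](T)) → 5
  π[x,f](ρ[f/h](ρ[x/u](T))) → 5
  (π[x,f](R) − π[x,f](ρ[f/h](ρ[x/u](T)))) → 5
  σ[f>=8]((π[x,f](R) − π[x,f](ρ[f/h](ρ[x/u](T))))) → 0

E1 result:
x | f
p | 3
p | 6
s | 5
s | 6
t | 5
E2 result:
x | f
(0 rows)
Witness: ('s', 6) appears 1× in E1 but 0× in E2.

no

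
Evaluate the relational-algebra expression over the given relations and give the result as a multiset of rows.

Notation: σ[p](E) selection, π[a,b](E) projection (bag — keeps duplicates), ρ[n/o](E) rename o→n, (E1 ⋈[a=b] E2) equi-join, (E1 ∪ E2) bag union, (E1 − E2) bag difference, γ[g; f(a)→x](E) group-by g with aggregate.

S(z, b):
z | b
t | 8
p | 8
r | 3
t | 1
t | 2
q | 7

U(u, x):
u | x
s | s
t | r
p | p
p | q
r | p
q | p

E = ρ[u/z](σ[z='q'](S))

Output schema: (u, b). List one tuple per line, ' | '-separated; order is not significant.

Per-node cardinality:
  S → 6
  σ[z='q'](S) → 1
  ρ[u/z](σ[z='q'](S)) → 1

== RESULT ==
u | b
q | 7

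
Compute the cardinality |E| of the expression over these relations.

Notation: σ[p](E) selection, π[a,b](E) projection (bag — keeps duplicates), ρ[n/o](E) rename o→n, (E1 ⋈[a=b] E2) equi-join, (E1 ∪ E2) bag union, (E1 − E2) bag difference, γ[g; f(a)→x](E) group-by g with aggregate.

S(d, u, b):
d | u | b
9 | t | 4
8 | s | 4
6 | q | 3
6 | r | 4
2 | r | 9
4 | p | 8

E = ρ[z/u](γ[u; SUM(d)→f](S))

Per-node cardinality:
  S → 6
  γ[u; SUM(d)→f](S) → 5
  ρ[z/u](γ[u; SUM(d)→f](S)) → 5

|E| = 5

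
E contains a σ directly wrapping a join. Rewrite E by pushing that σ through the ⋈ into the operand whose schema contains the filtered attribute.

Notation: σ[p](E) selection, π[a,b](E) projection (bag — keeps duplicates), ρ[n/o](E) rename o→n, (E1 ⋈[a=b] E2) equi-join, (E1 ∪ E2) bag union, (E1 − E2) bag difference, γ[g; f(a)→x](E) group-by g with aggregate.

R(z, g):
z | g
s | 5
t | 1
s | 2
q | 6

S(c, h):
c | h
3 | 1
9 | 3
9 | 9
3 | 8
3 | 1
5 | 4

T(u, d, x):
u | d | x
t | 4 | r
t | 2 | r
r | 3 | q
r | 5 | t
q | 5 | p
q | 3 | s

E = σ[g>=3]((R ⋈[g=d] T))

σ filters on g, owned by the left side.
E' = (σ[g>=3](R) ⋈[g=d] T)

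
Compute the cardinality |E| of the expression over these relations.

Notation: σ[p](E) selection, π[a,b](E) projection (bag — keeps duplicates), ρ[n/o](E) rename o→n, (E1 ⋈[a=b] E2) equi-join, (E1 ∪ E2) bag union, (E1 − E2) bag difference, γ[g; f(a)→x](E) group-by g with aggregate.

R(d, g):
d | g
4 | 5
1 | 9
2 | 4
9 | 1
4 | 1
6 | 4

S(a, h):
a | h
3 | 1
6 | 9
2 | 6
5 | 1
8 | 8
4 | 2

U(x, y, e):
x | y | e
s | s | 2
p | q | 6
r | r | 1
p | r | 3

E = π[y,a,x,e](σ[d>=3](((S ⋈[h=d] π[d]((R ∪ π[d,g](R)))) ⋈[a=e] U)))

Stepwise |·|:
  S → 6
  R → 6
  R → 6
  π[d,g](R) → 6
  (R ∪ π[d,g](R)) → 12
  π[d]((R ∪ π[d,g](R))) → 12
  (S ⋈[h=d] π[d]((R ∪ π[d,g](R)))) → 10
  U → 4
  ((S ⋈[h=d] π[d]((R ∪ π[d,g](R)))) ⋈[a=e] U) → 6
  σ[d>=3](((S ⋈[h=d] π[d]((R ∪ π[d,g](R)))) ⋈[a=e] U)) → 4
  π[y,a,x,e](σ[d>=3](((S ⋈[h=d] π[d]((R ∪ π[d,g](R)))) ⋈[a=e] U))) → 4

|E| = 4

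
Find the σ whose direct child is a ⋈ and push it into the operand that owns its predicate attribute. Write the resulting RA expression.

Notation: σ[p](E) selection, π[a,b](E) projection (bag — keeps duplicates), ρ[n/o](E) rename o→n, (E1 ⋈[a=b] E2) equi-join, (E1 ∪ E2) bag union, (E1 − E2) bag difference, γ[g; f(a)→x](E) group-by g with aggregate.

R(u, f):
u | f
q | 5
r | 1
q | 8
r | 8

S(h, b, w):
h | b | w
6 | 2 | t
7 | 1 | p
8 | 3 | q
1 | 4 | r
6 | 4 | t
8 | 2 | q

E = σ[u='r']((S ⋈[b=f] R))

σ filters on u, owned by the right side.
E' = (S ⋈[b=f] σ[u='r'](R))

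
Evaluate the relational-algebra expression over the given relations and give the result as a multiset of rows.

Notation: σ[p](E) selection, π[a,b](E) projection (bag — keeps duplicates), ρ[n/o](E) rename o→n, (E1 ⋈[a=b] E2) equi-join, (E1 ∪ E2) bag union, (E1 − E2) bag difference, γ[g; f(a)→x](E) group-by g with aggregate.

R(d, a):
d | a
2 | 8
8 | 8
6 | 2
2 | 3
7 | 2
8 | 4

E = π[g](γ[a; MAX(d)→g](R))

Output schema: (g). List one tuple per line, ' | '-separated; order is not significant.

Per-node cardinality:
  R → 6
  γ[a; MAX(d)→g](R) → 4
  π[g](γ[a; MAX(d)→g](R)) → 4

== RESULT ==
g
2
7
8
8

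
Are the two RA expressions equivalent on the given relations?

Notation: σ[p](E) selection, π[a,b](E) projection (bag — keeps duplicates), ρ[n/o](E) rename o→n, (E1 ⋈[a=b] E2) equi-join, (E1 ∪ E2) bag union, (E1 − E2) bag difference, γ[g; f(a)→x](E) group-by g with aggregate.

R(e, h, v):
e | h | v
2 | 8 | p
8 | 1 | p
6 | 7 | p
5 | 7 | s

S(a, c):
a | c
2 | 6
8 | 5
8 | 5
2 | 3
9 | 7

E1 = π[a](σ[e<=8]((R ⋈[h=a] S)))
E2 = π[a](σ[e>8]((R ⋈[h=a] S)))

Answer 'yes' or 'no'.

E1 per-node cardinality:
  R → 4
  S → 5
  (R ⋈[h=a] S) → 2
  σ[e<=8]((R ⋈[h=a] S)) → 2
  π[a](σ[e<=8]((R ⋈[h=a] S))) → 2
E2 per-node cardinality:
  R → 4
  S → 5
  (R ⋈[h=a] S) → 2
  σ[e>8]((R ⋈[h=a] S)) → 0
  π[a](σ[e>8]((R ⋈[h=a] S))) → 0

E1 result:
a
8
8
E2 result:
a
(0 rows)
Witness: (8,) appears 2× in E1 but 0× in E2.

no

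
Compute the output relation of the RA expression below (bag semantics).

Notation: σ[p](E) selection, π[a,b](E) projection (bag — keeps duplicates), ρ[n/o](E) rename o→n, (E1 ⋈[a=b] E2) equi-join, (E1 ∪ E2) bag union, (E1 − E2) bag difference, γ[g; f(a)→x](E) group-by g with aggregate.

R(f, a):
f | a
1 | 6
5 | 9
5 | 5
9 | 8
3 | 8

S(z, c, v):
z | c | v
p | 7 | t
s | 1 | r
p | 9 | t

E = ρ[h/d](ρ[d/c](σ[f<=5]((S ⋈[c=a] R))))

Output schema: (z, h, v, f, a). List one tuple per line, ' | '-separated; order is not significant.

Per-node cardinality:
  S → 3
  R → 5
  (S ⋈[c=a] R) → 1
  σ[f<=5]((S ⋈[c=a] R)) → 1
  ρ[d/c](σ[f<=5]((S ⋈[c=a] R))) → 1
  ρ[h/d](ρ[d/c](σ[f<=5]((S ⋈[c=a] R)))) → 1

== RESULT ==
z | h | v | f | a
p | 9 | t | 5 | 9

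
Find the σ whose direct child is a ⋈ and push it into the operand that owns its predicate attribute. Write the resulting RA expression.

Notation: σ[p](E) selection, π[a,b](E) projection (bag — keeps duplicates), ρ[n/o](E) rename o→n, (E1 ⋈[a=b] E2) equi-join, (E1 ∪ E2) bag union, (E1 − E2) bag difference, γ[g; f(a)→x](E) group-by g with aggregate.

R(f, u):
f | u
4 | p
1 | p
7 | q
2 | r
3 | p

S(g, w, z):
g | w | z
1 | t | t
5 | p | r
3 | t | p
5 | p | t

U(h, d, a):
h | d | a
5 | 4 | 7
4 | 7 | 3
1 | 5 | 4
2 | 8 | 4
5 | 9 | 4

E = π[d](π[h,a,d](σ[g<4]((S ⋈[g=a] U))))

σ filters on g, owned by the left side.
E' = π[d](π[h,a,d]((σ[g<4](S) ⋈[g=a] U)))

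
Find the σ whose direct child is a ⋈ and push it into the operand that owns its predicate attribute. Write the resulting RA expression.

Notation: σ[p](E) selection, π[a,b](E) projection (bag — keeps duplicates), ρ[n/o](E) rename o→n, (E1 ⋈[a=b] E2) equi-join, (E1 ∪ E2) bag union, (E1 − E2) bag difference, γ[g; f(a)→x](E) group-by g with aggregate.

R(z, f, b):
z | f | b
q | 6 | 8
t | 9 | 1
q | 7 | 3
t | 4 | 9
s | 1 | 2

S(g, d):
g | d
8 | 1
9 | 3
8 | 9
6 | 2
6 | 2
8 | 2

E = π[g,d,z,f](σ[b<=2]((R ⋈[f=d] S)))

σ filters on b, owned by the left side.
E' = π[g,d,z,f]((σ[b<=2](R) ⋈[f=d] S))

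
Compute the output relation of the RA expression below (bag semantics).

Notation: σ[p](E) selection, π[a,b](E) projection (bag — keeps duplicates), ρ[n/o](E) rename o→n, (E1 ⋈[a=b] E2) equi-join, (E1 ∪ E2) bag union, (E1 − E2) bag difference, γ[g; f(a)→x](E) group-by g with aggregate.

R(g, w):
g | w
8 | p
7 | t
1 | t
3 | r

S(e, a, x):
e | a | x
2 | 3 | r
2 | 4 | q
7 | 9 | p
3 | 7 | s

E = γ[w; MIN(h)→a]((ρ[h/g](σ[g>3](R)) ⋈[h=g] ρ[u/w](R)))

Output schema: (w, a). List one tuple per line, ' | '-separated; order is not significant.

Subexpression sizes:
  R → 4
  σ[g>3](R) → 2
  ρ[h/g](σ[g>3](R)) → 2
  R → 4
  ρ[u/w](R) → 4
  (ρ[h/g](σ[g>3](R)) ⋈[h=g] ρ[u/w](R)) → 2
  γ[w; MIN(h)→a]((ρ[h/g](σ[g>3](R)) ⋈[h=g] ρ[u/w](R))) → 2

== RESULT ==
w | a
p | 8
t | 7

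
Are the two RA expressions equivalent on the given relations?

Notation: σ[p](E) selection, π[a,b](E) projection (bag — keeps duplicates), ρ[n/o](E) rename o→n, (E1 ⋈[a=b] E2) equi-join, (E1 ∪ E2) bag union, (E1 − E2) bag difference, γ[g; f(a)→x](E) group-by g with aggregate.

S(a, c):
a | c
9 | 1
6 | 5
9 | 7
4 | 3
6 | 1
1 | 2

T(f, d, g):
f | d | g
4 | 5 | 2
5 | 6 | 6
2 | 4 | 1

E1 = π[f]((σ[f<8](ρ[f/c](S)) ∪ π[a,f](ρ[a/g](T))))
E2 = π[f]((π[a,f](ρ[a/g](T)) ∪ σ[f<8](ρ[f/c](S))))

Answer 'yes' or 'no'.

E1 stepwise |·|:
  S → 6
  ρ[f/c](S) → 6
  σ[f<8](ρ[f/c](S)) → 6
  T → 3
  ρ[a/g](T) → 3
  π[a,f](ρ[a/g](T)) → 3
  (σ[f<8](ρ[f/c](S)) ∪ π[a,f](ρ[a/g](T))) → 9
  π[f]((σ[f<8](ρ[f/c](S)) ∪ π[a,f](ρ[a/g](T)))) → 9
E2 stepwise |·|:
  T → 3
  ρ[a/g](T) → 3
  π[a,f](ρ[a/g](T)) → 3
  S → 6
  ρ[f/c](S) → 6
  σ[f<8](ρ[f/c](S)) → 6
  (π[a,f](ρ[a/g](T)) ∪ σ[f<8](ρ[f/c](S))) → 9
  π[f]((π[a,f](ρ[a/g](T)) ∪ σ[f<8](ρ[f/c](S)))) → 9

E1 and E2 produce the same multiset:
f
1
1
2
2
3
4
5
5
7

yes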